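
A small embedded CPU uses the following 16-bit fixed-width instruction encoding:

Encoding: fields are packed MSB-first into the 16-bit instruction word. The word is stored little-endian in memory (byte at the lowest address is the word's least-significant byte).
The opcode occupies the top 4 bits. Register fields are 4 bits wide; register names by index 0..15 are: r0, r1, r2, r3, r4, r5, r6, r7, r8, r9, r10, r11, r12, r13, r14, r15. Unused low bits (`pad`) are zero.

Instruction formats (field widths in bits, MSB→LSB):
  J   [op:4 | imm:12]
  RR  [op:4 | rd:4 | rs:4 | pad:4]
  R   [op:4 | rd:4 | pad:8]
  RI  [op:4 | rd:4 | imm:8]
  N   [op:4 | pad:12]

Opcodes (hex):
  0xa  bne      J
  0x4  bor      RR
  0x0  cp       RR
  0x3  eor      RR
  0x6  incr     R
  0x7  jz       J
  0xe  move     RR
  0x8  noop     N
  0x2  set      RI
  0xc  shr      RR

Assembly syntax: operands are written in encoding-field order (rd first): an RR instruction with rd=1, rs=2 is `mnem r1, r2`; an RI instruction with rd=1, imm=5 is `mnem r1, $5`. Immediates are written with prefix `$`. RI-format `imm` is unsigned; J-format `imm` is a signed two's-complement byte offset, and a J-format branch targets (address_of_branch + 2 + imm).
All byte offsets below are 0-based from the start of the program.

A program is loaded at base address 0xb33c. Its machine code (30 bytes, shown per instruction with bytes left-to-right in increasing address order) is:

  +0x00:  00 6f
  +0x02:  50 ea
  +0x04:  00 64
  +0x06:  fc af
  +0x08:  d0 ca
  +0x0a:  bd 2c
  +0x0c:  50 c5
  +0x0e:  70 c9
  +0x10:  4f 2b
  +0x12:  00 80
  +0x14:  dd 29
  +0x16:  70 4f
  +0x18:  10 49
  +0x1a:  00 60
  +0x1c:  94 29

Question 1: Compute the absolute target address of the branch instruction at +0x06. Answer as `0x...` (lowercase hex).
0xb340

+0x06: fc af ⇒ word 0xaffc (little)
  opcode bits[15:12]=0xa: bne/J
  imm: (w>>0)&0xfff=0xffc (s12→-4) → $-4
  target = base 0xb33c + off 0x06 + 2 + imm -4 = 0xb340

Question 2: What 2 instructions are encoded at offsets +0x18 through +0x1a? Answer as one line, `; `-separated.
[18] 10 49 → 0x4910
  opcode bits[15:12]=0x4: bor/RR
  rd@[11:8]=0x9 ⇒ r9
  rs@[7:4]=0x1 ⇒ r1
[1a] 00 60 → 0x6000
  opcode bits[15:12]=0x6: incr/R
  rd@[11:8]=0x0 ⇒ r0

bor r9, r1; incr r0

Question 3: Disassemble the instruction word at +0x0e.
shr r9, r7

@+0e  little-endian(70 c9) = 0xc970
  op=0xc970>>12=0xc ⇒ shr (RR)
  rd: (w>>8)&0xf=0x9 → r9
  rs: (w>>4)&0xf=0x7 → r7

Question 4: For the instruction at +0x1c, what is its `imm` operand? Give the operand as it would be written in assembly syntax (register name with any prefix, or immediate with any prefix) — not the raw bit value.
+0x1c: 94 29 ⇒ word 0x2994 (little)
  top 4b → 0x2 → set [RI]
  [11:8] rd=9 = r9
  [7:0] imm=148 = $148

$148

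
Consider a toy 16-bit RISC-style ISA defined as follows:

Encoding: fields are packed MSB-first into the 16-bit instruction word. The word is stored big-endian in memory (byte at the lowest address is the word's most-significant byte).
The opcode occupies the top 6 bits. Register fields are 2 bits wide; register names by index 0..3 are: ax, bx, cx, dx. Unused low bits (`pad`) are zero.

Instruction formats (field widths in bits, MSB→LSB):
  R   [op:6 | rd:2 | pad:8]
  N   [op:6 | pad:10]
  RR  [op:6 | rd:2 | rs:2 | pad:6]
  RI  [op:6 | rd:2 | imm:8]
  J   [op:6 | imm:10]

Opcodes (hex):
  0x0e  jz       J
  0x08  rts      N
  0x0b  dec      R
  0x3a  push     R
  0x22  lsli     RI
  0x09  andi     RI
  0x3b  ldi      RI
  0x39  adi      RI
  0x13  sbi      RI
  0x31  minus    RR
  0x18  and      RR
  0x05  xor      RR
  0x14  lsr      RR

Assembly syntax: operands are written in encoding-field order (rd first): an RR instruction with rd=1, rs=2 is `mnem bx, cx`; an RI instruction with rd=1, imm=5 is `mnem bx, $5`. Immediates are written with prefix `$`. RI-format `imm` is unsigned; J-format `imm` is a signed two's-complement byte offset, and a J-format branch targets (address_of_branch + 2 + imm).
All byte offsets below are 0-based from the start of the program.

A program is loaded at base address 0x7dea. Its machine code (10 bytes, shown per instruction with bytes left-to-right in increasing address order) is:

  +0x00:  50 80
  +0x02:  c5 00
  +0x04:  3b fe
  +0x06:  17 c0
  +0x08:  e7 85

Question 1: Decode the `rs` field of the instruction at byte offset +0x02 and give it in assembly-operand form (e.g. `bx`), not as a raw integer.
ax

+0x02: c5 00 ⇒ word 0xc500 (big)
  opcode bits[15:10]=0x31: minus/RR
  rd: (w>>8)&0x3=0x1 → bx
  rs: (w>>6)&0x3=0x0 → ax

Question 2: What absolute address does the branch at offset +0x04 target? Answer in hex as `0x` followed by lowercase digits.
+0x04: 3b fe ⇒ word 0x3bfe (big)
  op=0x3bfe>>10=0xe ⇒ jz (J)
  imm: (w>>0)&0x3ff=0x3fe (s10→-2) → $-2
  target = base 0x7dea + off 0x04 + 2 + imm -2 = 0x7dee

0x7dee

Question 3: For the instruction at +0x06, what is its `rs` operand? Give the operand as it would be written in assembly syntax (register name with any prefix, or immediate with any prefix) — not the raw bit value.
@+06  big-endian(17 c0) = 0x17c0
  top 6b → 0x5 → xor [RR]
  rd@[9:8]=0x3 ⇒ dx
  rs@[7:6]=0x3 ⇒ dx

dx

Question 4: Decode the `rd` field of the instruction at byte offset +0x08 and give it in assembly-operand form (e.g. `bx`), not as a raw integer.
dx

[08] e7 85 → 0xe785
  op=0xe785>>10=0x39 ⇒ adi (RI)
  [9:8] rd=3 = dx
  [7:0] imm=133 = $133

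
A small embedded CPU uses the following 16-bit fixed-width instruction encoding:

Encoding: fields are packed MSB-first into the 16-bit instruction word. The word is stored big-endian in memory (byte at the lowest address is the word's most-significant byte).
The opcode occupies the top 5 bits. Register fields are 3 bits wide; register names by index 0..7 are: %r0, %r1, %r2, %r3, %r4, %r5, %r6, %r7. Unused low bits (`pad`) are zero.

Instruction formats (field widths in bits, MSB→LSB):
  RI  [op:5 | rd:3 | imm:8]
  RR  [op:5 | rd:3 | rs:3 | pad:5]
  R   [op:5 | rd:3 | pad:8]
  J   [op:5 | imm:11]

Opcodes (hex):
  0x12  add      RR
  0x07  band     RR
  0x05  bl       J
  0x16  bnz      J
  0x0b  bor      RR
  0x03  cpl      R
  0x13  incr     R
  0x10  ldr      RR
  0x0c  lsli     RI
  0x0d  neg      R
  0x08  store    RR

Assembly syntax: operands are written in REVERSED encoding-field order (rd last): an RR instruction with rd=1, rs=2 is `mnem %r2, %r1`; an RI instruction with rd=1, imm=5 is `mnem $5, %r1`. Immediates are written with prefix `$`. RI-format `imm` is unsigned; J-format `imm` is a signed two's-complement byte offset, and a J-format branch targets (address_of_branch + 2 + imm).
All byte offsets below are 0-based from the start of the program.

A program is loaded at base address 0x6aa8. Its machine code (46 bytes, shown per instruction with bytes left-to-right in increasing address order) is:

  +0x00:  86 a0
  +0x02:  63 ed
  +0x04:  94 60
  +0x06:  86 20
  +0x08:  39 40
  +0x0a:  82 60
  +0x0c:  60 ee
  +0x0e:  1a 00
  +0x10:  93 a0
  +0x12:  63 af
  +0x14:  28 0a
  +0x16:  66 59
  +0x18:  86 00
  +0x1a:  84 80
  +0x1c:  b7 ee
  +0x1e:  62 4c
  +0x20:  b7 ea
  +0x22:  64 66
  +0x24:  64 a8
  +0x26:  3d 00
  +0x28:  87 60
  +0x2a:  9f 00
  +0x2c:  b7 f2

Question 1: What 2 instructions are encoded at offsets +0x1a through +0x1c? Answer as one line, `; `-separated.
ldr %r4, %r4; bnz $-18

@+1a  big-endian(84 80) = 0x8480
  opcode bits[15:11]=0x10: ldr/RR
  [10:8] rd=4 = %r4
  [7:5] rs=4 = %r4
@+1c  big-endian(b7 ee) = 0xb7ee
  opcode bits[15:11]=0x16: bnz/J
  [10:0] imm=2030 (s11→-18) = $-18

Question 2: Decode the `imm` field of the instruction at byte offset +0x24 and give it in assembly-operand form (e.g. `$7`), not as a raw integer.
off 0x24: read 64 a8 as big → 0x64a8
  op=0x64a8>>11=0xc ⇒ lsli (RI)
  rd: (w>>8)&0x7=0x4 → %r4
  imm: (w>>0)&0xff=0xa8 → $168

$168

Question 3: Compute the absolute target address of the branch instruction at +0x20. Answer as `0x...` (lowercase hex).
@+20  big-endian(b7 ea) = 0xb7ea
  opcode bits[15:11]=0x16: bnz/J
  imm: (w>>0)&0x7ff=0x7ea (s11→-22) → $-22
  target = base 0x6aa8 + off 0x20 + 2 + imm -22 = 0x6ab4

0x6ab4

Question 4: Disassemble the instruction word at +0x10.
add %r5, %r3

off 0x10: read 93 a0 as big → 0x93a0
  top 5b → 0x12 → add [RR]
  rd@[10:8]=0x3 ⇒ %r3
  rs@[7:5]=0x5 ⇒ %r5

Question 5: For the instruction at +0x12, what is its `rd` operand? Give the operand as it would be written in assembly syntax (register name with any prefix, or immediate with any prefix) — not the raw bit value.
%r3

@+12  big-endian(63 af) = 0x63af
  op=0x63af>>11=0xc ⇒ lsli (RI)
  rd: (w>>8)&0x7=0x3 → %r3
  imm: (w>>0)&0xff=0xaf → $175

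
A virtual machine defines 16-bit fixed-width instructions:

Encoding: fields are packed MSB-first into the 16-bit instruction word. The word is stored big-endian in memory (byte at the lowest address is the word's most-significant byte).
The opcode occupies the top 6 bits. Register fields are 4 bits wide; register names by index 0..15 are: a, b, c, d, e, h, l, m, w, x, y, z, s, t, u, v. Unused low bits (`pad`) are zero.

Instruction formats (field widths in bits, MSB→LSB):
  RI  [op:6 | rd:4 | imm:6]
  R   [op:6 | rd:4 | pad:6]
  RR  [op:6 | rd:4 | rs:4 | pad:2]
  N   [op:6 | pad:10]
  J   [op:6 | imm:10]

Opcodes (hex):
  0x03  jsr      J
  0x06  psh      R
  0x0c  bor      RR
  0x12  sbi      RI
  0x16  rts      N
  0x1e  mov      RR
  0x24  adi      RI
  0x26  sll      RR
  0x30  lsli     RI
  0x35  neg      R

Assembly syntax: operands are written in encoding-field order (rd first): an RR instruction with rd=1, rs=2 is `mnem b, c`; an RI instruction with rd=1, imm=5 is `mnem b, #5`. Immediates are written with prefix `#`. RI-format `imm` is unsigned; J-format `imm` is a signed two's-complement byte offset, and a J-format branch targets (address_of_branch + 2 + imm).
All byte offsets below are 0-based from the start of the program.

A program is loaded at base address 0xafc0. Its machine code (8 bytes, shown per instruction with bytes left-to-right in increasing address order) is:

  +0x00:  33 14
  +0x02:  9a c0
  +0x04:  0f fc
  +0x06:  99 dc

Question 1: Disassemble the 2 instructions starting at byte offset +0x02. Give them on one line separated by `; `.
off 0x02: read 9a c0 as big → 0x9ac0
  top 6b → 0x26 → sll [RR]
  [9:6] rd=11 = z
  [5:2] rs=0 = a
off 0x04: read 0f fc as big → 0x0ffc
  top 6b → 0x3 → jsr [J]
  [9:0] imm=1020 (s10→-4) = #-4

sll z, a; jsr #-4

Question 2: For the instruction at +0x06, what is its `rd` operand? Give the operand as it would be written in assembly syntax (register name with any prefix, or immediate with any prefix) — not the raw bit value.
+0x06: 99 dc ⇒ word 0x99dc (big)
  op=0x99dc>>10=0x26 ⇒ sll (RR)
  rd: (w>>6)&0xf=0x7 → m
  rs: (w>>2)&0xf=0x7 → m

m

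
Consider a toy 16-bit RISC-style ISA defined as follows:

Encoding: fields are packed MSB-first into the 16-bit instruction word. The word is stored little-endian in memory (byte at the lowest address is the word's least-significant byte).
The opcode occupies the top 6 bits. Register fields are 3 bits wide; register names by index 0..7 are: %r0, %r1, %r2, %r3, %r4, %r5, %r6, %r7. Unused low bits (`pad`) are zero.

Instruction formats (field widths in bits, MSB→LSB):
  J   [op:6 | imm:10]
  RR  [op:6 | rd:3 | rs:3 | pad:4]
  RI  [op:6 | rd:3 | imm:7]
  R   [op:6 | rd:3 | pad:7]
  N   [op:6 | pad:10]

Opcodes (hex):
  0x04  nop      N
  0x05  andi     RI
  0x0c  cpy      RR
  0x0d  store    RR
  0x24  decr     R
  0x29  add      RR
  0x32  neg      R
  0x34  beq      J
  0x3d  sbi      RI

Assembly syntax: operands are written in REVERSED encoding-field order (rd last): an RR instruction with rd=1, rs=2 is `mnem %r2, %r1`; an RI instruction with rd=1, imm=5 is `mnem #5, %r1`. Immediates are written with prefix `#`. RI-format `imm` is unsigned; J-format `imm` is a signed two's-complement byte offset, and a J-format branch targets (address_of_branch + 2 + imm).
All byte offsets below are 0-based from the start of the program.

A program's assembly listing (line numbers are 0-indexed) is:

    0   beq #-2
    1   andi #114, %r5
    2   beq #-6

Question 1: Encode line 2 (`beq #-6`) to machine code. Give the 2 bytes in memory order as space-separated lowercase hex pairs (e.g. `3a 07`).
fa d3

line 2 (beq): pack op=0x34:6|imm=-6:10 = 0xd3fa; little→ fa d3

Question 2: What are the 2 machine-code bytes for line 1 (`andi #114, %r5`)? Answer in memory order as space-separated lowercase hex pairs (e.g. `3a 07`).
L1: andi op=0x5:6|rd=5:3|imm=114:7 ⇒ 0x16f2 ⇒ little f2 16

f2 16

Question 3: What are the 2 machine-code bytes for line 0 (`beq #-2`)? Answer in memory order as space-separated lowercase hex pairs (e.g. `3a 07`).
fe d3

L0: beq op=0x34:6|imm=-2:10 ⇒ 0xd3fe ⇒ little fe d3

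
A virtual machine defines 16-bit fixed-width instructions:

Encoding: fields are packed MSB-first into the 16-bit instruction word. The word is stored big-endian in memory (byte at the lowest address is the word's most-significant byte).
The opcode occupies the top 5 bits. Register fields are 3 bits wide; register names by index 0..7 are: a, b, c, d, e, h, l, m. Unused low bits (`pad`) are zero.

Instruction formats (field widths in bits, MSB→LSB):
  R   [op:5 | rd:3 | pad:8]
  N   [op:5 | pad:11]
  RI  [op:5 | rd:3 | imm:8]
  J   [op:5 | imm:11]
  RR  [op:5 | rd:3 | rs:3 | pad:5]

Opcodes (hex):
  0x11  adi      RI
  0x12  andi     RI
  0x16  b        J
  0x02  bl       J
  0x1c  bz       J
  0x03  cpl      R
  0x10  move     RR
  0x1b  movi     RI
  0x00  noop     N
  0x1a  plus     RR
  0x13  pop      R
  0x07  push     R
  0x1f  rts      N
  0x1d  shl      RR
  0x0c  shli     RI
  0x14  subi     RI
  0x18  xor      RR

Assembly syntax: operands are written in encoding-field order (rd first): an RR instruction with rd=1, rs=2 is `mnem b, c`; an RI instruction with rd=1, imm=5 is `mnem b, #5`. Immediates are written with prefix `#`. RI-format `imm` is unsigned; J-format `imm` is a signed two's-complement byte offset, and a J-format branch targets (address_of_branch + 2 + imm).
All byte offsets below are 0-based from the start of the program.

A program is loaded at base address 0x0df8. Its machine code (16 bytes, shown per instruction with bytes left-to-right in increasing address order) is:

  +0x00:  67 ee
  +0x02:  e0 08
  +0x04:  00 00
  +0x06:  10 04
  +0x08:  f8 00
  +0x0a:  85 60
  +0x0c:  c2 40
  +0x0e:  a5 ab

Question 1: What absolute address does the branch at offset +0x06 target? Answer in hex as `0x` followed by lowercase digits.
off 0x06: read 10 04 as big → 0x1004
  op=0x1004>>11=0x2 ⇒ bl (J)
  imm: (w>>0)&0x7ff=0x4 → #4
  target = base 0x0df8 + off 0x06 + 2 + imm 4 = 0x0e04

0x0e04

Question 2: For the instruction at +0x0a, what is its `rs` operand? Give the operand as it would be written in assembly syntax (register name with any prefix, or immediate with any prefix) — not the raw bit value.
off 0x0a: read 85 60 as big → 0x8560
  top 5b → 0x10 → move [RR]
  [10:8] rd=5 = h
  [7:5] rs=3 = d

d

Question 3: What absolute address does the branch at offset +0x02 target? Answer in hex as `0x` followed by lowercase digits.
0x0e04

off 0x02: read e0 08 as big → 0xe008
  opcode bits[15:11]=0x1c: bz/J
  imm@[10:0]=0x8 ⇒ #8
  target = base 0x0df8 + off 0x02 + 2 + imm 8 = 0x0e04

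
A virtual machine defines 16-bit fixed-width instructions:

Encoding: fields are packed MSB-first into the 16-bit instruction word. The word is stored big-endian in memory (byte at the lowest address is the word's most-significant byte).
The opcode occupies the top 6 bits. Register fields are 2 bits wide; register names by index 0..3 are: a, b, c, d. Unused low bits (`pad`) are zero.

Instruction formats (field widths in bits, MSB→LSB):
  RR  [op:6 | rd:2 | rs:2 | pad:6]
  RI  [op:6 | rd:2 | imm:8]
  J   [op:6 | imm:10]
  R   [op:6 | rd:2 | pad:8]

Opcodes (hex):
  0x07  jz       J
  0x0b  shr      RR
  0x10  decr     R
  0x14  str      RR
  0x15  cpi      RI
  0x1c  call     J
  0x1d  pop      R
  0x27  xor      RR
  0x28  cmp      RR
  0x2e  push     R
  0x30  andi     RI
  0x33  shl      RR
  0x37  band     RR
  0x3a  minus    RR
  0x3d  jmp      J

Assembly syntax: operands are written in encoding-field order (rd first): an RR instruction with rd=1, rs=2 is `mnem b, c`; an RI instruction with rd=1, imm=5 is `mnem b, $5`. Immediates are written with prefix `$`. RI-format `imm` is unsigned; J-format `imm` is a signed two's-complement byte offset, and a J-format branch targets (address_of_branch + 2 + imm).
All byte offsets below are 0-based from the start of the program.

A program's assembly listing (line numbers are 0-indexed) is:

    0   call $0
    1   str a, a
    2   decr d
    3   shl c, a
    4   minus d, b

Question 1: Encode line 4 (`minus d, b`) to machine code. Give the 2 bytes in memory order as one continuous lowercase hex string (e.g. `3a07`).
eb40

L4: minus op=0x3a:6|rd=3:2|rs=1:2|pad=0:6 ⇒ 0xeb40 ⇒ big eb 40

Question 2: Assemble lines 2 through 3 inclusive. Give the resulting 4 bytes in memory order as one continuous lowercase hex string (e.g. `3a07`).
4300ce00

line 2 (decr): pack op=0x10:6|rd=3:2|pad=0:8 = 0x4300; big→ 43 00
line 3 (shl): pack op=0x33:6|rd=2:2|rs=0:2|pad=0:6 = 0xce00; big→ ce 00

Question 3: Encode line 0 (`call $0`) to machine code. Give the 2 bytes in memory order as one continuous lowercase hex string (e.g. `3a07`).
7000

L0: call op=0x1c:6|imm=0:10 ⇒ 0x7000 ⇒ big 70 00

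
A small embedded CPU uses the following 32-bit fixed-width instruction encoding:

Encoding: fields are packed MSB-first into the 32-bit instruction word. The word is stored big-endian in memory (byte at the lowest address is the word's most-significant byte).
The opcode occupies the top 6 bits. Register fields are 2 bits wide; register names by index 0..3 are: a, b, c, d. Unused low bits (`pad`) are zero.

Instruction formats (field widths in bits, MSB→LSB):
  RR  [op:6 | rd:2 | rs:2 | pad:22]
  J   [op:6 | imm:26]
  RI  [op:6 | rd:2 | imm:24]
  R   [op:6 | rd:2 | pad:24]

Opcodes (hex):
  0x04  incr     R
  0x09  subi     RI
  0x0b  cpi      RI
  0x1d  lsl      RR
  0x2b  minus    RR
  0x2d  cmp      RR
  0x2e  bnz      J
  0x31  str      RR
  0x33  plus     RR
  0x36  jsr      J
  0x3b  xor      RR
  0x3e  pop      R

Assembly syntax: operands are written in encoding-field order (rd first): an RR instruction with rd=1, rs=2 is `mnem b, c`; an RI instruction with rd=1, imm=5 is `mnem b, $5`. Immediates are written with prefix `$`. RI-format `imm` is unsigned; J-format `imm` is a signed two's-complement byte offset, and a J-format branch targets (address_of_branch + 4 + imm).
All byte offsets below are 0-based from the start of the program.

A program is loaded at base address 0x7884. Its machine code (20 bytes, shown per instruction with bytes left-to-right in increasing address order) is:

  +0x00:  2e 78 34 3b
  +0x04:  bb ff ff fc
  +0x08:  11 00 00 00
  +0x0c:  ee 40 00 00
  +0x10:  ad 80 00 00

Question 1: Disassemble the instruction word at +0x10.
minus b, c

@+10  big-endian(ad 80 00 00) = 0xad800000
  op=0xad800000>>26=0x2b ⇒ minus (RR)
  rd@[25:24]=0x1 ⇒ b
  rs@[23:22]=0x2 ⇒ c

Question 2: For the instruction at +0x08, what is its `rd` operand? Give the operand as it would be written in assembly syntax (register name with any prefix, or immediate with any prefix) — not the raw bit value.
@+08  big-endian(11 00 00 00) = 0x11000000
  op=0x11000000>>26=0x4 ⇒ incr (R)
  rd: (w>>24)&0x3=0x1 → b

b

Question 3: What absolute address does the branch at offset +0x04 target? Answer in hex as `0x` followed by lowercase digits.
0x7888

off 0x04: read bb ff ff fc as big → 0xbbfffffc
  op=0xbbfffffc>>26=0x2e ⇒ bnz (J)
  imm@[25:0]=0x3fffffc (s26→-4) ⇒ $-4
  target = base 0x7884 + off 0x04 + 4 + imm -4 = 0x7888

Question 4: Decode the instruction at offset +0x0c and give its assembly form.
off 0x0c: read ee 40 00 00 as big → 0xee400000
  op=0xee400000>>26=0x3b ⇒ xor (RR)
  rd: (w>>24)&0x3=0x2 → c
  rs: (w>>22)&0x3=0x1 → b

xor c, b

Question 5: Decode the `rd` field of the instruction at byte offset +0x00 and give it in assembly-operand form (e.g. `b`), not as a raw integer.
c

@+00  big-endian(2e 78 34 3b) = 0x2e78343b
  opcode bits[31:26]=0xb: cpi/RI
  [25:24] rd=2 = c
  [23:0] imm=7877691 = $7877691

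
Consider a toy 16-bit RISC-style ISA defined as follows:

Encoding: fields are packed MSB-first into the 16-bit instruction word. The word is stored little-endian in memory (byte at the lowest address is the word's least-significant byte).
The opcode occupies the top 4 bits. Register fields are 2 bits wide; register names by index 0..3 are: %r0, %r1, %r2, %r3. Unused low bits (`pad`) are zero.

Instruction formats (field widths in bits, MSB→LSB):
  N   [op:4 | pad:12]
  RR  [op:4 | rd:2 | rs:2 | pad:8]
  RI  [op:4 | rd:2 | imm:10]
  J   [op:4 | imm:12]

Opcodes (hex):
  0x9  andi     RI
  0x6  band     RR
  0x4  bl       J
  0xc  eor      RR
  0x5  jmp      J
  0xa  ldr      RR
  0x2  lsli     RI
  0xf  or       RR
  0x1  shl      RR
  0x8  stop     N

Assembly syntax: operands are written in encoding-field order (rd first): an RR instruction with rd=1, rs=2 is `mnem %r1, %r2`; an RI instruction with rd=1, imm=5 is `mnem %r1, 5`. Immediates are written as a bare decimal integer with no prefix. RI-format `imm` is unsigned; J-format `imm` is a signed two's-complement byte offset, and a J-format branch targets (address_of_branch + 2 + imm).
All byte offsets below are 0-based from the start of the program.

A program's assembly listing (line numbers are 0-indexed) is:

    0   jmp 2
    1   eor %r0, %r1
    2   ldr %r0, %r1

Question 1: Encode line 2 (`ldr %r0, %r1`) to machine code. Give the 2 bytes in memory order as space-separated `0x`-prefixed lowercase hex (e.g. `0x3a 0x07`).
0x00 0xa1

L2: ldr op=0xa:4|rd=0:2|rs=1:2|pad=0:8 ⇒ 0xa100 ⇒ little 00 a1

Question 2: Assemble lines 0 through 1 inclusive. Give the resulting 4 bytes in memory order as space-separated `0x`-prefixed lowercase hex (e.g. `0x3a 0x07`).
0x02 0x50 0x00 0xc1

L0: jmp op=0x5:4|imm=2:12 ⇒ 0x5002 ⇒ little 02 50
L1: eor op=0xc:4|rd=0:2|rs=1:2|pad=0:8 ⇒ 0xc100 ⇒ little 00 c1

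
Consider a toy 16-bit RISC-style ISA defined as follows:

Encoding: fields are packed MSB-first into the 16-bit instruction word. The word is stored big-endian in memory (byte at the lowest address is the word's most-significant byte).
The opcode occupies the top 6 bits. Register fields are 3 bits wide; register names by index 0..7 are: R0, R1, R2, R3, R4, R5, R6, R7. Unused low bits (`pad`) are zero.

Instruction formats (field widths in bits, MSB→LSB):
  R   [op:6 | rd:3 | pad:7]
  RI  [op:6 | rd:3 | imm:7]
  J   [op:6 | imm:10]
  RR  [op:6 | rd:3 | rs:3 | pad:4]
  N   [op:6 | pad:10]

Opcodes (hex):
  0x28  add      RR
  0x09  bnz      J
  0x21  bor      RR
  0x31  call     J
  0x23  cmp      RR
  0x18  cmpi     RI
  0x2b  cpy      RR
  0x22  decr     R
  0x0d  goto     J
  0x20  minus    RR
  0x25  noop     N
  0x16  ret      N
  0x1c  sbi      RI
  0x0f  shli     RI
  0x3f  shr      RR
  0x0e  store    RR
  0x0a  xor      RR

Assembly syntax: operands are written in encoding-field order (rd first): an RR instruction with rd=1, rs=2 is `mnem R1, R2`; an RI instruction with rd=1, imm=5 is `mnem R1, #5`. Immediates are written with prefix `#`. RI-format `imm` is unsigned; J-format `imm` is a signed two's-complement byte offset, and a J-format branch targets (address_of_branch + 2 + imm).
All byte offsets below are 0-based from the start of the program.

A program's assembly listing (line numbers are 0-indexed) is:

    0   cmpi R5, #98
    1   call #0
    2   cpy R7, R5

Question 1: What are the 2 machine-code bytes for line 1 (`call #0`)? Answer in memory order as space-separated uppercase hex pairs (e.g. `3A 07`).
C4 00

1. call fields op=0x31:6|imm=0:10 → word c400h → c4 00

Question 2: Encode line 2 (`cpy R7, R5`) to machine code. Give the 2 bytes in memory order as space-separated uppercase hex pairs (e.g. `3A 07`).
AF D0

L2: cpy op=0x2b:6|rd=7:3|rs=5:3|pad=0:4 ⇒ 0xafd0 ⇒ big af d0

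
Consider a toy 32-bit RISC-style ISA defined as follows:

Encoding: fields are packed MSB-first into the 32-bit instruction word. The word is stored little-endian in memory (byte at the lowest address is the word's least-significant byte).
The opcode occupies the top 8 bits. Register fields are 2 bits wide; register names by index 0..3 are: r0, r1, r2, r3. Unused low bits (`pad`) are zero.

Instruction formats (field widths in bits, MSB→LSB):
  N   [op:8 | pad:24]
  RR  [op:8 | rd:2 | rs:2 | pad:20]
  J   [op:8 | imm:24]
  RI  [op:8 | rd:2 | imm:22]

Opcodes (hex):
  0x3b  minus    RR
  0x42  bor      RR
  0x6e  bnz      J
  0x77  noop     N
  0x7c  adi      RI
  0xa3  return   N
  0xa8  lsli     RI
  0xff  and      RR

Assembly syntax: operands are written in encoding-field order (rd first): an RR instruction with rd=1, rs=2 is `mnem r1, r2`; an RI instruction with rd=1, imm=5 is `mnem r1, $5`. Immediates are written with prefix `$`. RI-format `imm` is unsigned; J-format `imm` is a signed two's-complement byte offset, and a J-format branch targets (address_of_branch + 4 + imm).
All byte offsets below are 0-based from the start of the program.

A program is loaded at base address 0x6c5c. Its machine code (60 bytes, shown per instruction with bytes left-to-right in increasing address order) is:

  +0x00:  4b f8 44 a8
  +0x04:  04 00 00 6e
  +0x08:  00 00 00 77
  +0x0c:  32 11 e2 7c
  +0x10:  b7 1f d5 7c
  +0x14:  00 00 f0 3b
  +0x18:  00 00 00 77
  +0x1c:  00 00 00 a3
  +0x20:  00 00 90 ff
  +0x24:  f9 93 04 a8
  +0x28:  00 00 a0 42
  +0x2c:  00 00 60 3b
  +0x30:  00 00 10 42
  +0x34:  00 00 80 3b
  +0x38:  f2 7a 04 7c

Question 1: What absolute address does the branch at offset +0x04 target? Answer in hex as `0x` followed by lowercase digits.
0x6c68

+0x04: 04 00 00 6e ⇒ word 0x6e000004 (little)
  opcode bits[31:24]=0x6e: bnz/J
  imm: (w>>0)&0xffffff=0x4 → $4
  target = base 0x6c5c + off 0x04 + 4 + imm 4 = 0x6c68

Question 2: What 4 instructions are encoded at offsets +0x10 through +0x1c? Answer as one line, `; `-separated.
adi r3, $1384375; minus r3, r3; noop; return

off 0x10: read b7 1f d5 7c as little → 0x7cd51fb7
  opcode bits[31:24]=0x7c: adi/RI
  rd: (w>>22)&0x3=0x3 → r3
  imm: (w>>0)&0x3fffff=0x151fb7 → $1384375
off 0x14: read 00 00 f0 3b as little → 0x3bf00000
  opcode bits[31:24]=0x3b: minus/RR
  rd: (w>>22)&0x3=0x3 → r3
  rs: (w>>20)&0x3=0x3 → r3
off 0x18: read 00 00 00 77 as little → 0x77000000
  opcode bits[31:24]=0x77: noop/N
off 0x1c: read 00 00 00 a3 as little → 0xa3000000
  opcode bits[31:24]=0xa3: return/N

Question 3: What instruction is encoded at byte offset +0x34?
@+34  little-endian(00 00 80 3b) = 0x3b800000
  opcode bits[31:24]=0x3b: minus/RR
  rd@[23:22]=0x2 ⇒ r2
  rs@[21:20]=0x0 ⇒ r0

minus r2, r0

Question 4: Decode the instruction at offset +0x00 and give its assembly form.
lsli r1, $325707

+0x00: 4b f8 44 a8 ⇒ word 0xa844f84b (little)
  op=0xa844f84b>>24=0xa8 ⇒ lsli (RI)
  rd: (w>>22)&0x3=0x1 → r1
  imm: (w>>0)&0x3fffff=0x4f84b → $325707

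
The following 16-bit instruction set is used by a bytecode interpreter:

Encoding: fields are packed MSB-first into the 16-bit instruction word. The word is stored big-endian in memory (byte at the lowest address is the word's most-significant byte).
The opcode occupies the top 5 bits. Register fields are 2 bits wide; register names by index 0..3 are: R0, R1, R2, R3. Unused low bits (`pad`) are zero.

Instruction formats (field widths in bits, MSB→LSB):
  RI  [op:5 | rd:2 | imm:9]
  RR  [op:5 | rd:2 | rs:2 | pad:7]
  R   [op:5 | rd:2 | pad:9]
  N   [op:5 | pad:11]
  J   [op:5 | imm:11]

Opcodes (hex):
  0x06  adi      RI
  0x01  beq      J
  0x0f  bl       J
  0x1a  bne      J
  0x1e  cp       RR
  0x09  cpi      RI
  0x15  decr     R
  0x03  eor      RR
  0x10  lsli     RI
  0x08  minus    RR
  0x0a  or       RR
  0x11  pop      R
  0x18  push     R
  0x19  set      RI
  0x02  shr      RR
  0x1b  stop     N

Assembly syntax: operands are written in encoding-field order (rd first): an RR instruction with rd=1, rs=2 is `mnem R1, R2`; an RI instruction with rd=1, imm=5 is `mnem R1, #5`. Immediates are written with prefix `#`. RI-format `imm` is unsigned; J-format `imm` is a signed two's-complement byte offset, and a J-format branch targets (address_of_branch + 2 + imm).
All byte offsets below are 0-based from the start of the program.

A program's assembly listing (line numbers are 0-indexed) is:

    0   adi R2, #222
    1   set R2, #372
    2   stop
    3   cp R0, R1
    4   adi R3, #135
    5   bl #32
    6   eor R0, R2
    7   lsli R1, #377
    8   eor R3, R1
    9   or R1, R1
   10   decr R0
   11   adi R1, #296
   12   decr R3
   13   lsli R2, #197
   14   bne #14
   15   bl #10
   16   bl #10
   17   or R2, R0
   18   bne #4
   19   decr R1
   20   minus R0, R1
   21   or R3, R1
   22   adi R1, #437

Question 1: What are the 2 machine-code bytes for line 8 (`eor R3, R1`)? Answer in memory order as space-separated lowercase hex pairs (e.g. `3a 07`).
1e 80

L8: eor op=0x3:5|rd=3:2|rs=1:2|pad=0:7 ⇒ 0x1e80 ⇒ big 1e 80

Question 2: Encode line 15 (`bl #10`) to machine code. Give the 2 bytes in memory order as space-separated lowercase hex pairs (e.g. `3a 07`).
78 0a

15. bl fields op=0xf:5|imm=10:11 → word 780ah → 78 0a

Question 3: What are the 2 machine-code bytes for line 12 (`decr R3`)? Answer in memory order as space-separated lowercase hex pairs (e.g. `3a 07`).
L12: decr op=0x15:5|rd=3:2|pad=0:9 ⇒ 0xae00 ⇒ big ae 00

ae 00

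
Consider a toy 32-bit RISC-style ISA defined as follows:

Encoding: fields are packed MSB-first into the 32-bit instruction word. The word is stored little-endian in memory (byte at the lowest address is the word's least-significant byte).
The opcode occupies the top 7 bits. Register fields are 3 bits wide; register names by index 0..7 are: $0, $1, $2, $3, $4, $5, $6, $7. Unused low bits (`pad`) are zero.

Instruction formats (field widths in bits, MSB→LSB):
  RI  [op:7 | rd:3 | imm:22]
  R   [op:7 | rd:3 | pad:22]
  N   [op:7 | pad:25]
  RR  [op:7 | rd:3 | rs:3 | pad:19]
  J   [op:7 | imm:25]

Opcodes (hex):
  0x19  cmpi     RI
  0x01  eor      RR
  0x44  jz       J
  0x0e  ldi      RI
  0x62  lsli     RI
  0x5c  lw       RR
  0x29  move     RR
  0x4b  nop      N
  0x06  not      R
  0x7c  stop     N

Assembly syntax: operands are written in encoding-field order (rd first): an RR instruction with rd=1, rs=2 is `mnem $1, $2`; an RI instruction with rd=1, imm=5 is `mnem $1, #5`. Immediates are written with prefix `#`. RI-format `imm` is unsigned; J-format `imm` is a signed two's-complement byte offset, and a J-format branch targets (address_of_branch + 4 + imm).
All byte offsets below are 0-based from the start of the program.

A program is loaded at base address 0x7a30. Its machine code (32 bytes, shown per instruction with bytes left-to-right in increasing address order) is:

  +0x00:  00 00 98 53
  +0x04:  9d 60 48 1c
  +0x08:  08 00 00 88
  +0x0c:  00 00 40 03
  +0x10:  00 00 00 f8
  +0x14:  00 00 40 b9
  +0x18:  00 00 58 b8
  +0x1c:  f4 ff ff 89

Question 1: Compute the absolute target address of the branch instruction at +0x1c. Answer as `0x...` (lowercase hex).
@+1c  little-endian(f4 ff ff 89) = 0x89fffff4
  opcode bits[31:25]=0x44: jz/J
  [24:0] imm=33554420 (s25→-12) = #-12
  target = base 0x7a30 + off 0x1c + 4 + imm -12 = 0x7a44

0x7a44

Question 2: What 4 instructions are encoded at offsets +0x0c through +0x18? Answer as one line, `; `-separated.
eor $5, $0; stop; lw $5, $0; lw $1, $3

@+0c  little-endian(00 00 40 03) = 0x03400000
  top 7b → 0x1 → eor [RR]
  [24:22] rd=5 = $5
  [21:19] rs=0 = $0
@+10  little-endian(00 00 00 f8) = 0xf8000000
  top 7b → 0x7c → stop [N]
@+14  little-endian(00 00 40 b9) = 0xb9400000
  top 7b → 0x5c → lw [RR]
  [24:22] rd=5 = $5
  [21:19] rs=0 = $0
@+18  little-endian(00 00 58 b8) = 0xb8580000
  top 7b → 0x5c → lw [RR]
  [24:22] rd=1 = $1
  [21:19] rs=3 = $3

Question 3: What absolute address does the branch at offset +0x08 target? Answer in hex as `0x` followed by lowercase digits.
0x7a44

[08] 08 00 00 88 → 0x88000008
  op=0x88000008>>25=0x44 ⇒ jz (J)
  [24:0] imm=8 = #8
  target = base 0x7a30 + off 0x08 + 4 + imm 8 = 0x7a44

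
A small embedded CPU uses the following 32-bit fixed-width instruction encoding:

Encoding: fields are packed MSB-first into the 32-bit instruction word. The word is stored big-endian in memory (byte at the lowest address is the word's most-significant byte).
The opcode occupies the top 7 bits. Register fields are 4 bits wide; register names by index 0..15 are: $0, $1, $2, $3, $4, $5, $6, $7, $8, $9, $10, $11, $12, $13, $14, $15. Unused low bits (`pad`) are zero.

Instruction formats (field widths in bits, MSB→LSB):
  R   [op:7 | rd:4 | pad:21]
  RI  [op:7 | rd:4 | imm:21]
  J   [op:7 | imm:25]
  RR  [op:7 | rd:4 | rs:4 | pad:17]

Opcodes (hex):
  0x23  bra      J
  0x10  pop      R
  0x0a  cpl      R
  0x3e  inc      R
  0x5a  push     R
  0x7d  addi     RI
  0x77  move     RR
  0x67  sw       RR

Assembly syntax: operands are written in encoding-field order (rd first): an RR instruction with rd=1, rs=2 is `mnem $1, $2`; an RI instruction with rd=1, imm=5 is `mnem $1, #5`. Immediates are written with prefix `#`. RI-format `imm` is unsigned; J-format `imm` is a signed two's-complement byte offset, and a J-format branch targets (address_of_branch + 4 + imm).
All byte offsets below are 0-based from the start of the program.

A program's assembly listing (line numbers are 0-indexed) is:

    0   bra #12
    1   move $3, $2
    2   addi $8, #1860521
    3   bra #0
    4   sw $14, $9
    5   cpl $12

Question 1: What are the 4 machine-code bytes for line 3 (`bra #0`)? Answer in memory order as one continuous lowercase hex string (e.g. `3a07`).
46000000

L3: bra op=0x23:7|imm=0:25 ⇒ 0x46000000 ⇒ big 46 00 00 00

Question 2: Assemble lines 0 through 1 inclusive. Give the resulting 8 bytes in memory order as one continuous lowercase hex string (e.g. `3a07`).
4600000cee640000

line 0 (bra): pack op=0x23:7|imm=12:25 = 0x4600000c; big→ 46 00 00 0c
line 1 (move): pack op=0x77:7|rd=3:4|rs=2:4|pad=0:17 = 0xee640000; big→ ee 64 00 00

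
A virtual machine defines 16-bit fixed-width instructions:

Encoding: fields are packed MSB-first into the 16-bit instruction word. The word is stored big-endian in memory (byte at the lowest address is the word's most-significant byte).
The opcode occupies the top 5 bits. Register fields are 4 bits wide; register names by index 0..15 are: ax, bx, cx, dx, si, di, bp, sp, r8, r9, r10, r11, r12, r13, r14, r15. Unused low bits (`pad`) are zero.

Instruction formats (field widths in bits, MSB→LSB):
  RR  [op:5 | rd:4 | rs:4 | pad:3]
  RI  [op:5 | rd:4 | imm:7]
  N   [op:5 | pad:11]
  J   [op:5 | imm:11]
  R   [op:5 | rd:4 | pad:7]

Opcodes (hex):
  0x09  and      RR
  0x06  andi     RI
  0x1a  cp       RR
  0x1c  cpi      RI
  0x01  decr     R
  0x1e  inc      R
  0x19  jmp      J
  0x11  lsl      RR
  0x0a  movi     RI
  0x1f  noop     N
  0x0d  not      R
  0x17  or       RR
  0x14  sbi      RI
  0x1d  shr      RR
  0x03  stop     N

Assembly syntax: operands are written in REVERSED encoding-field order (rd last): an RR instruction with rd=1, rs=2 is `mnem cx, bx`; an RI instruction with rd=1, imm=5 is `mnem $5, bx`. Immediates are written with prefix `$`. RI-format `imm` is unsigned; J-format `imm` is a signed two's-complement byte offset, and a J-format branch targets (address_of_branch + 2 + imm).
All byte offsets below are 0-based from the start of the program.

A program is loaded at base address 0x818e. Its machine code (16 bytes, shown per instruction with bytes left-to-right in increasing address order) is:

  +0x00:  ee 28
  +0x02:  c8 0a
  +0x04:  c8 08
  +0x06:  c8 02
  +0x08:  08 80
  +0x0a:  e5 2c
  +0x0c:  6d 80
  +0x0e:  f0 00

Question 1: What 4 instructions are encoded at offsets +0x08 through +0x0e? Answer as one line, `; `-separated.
decr bx; cpi $44, r10; not r11; inc ax

off 0x08: read 08 80 as big → 0x0880
  opcode bits[15:11]=0x1: decr/R
  rd: (w>>7)&0xf=0x1 → bx
off 0x0a: read e5 2c as big → 0xe52c
  opcode bits[15:11]=0x1c: cpi/RI
  rd: (w>>7)&0xf=0xa → r10
  imm: (w>>0)&0x7f=0x2c → $44
off 0x0c: read 6d 80 as big → 0x6d80
  opcode bits[15:11]=0xd: not/R
  rd: (w>>7)&0xf=0xb → r11
off 0x0e: read f0 00 as big → 0xf000
  opcode bits[15:11]=0x1e: inc/R
  rd: (w>>7)&0xf=0x0 → ax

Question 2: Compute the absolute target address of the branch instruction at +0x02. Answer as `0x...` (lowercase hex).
[02] c8 0a → 0xc80a
  top 5b → 0x19 → jmp [J]
  imm: (w>>0)&0x7ff=0xa → $10
  target = base 0x818e + off 0x02 + 2 + imm 10 = 0x819c

0x819c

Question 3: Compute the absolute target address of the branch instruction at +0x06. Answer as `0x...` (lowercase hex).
[06] c8 02 → 0xc802
  top 5b → 0x19 → jmp [J]
  imm: (w>>0)&0x7ff=0x2 → $2
  target = base 0x818e + off 0x06 + 2 + imm 2 = 0x8198

0x8198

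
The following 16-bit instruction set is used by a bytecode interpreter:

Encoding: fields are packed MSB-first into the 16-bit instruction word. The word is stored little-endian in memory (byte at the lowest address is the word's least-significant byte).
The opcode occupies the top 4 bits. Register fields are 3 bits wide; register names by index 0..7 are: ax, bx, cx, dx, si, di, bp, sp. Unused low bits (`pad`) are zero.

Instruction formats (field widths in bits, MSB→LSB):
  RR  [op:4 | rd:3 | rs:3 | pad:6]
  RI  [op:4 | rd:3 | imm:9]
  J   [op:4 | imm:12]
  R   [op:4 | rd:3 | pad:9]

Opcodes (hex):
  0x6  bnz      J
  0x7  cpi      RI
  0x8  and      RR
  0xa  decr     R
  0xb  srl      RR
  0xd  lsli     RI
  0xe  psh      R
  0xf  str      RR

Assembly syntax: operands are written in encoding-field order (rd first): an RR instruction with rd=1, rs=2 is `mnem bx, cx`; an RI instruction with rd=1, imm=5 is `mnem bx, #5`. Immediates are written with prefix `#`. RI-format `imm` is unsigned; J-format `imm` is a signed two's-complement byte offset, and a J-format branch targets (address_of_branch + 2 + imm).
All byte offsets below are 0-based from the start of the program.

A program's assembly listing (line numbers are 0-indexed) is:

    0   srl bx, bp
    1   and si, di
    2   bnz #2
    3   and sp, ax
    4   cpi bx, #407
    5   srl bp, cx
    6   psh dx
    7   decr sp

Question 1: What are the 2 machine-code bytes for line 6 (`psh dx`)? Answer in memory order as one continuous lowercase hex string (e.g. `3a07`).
6. psh fields op=0xe:4|rd=3:3|pad=0:9 → word e600h → 00 e6

00e6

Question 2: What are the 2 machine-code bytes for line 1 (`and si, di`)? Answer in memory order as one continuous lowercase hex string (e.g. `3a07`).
1. and fields op=0x8:4|rd=4:3|rs=5:3|pad=0:6 → word 8940h → 40 89

4089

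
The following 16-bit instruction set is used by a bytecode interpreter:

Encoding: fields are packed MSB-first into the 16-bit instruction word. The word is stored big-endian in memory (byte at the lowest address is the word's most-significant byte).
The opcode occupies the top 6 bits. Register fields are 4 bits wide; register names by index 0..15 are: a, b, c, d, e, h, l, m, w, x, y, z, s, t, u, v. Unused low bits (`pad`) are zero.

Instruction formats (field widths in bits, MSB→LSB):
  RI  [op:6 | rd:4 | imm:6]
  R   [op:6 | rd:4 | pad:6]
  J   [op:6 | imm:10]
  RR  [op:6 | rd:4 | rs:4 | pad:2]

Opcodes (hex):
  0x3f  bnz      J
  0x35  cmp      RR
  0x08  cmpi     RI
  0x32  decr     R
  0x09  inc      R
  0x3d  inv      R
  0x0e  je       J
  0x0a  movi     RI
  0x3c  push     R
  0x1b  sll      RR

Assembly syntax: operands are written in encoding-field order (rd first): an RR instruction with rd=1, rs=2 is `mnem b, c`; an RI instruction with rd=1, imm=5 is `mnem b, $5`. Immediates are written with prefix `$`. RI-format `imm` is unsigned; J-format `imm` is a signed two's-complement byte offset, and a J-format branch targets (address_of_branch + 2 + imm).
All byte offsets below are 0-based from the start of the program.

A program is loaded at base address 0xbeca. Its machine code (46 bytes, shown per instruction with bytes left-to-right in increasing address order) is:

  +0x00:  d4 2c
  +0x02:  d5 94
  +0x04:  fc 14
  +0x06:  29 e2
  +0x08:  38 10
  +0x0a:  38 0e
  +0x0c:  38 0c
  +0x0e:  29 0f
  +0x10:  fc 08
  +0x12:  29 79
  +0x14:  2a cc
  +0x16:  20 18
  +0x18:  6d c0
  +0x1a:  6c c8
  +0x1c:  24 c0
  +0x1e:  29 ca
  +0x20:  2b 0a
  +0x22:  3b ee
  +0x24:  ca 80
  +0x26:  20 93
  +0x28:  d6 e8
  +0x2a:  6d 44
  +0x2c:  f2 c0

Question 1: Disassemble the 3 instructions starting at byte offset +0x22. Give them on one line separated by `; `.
je $-18; decr y; cmpi c, $19

off 0x22: read 3b ee as big → 0x3bee
  top 6b → 0xe → je [J]
  imm@[9:0]=0x3ee (s10→-18) ⇒ $-18
off 0x24: read ca 80 as big → 0xca80
  top 6b → 0x32 → decr [R]
  rd@[9:6]=0xa ⇒ y
off 0x26: read 20 93 as big → 0x2093
  top 6b → 0x8 → cmpi [RI]
  rd@[9:6]=0x2 ⇒ c
  imm@[5:0]=0x13 ⇒ $19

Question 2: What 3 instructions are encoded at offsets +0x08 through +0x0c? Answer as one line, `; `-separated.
je $16; je $14; je $12

@+08  big-endian(38 10) = 0x3810
  op=0x3810>>10=0xe ⇒ je (J)
  [9:0] imm=16 = $16
@+0a  big-endian(38 0e) = 0x380e
  op=0x380e>>10=0xe ⇒ je (J)
  [9:0] imm=14 = $14
@+0c  big-endian(38 0c) = 0x380c
  op=0x380c>>10=0xe ⇒ je (J)
  [9:0] imm=12 = $12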